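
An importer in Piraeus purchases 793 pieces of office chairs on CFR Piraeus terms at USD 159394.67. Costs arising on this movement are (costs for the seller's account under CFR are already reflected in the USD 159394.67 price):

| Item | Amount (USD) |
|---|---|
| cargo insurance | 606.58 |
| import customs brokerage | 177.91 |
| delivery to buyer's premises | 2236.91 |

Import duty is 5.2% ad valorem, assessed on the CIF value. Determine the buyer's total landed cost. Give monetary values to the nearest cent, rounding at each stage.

CFR: the seller pays costs through ocean freight to the destination port, but not insurance.
CIF value = CFR price + insurance = 159394.67 + 606.58 = 160001.25
Import duty = 160001.25 × 5.2% = 8320.07
Buyer bears: insurance 606.58 + brokerage 177.91 + delivery 2236.91 + duty 8320.07 = 11341.47
Landed cost = invoice 159394.67 + 11341.47 = 170736.14

Total landed cost: USD 170736.14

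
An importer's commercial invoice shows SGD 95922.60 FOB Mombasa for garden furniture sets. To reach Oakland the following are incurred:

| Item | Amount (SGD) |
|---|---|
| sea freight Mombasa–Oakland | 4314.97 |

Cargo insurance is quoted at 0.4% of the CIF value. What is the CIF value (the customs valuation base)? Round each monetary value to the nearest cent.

Let C be the CIF value. C = FOB price + freight + 0.4% × C
C − 0.4% × C = 95922.60 + 4314.97
0.996 × C = 100237.57
C = 100237.57 / 0.996 = 100640.13
Insurance premium = 0.4% × 100640.13 = 402.56

CIF value: SGD 100640.13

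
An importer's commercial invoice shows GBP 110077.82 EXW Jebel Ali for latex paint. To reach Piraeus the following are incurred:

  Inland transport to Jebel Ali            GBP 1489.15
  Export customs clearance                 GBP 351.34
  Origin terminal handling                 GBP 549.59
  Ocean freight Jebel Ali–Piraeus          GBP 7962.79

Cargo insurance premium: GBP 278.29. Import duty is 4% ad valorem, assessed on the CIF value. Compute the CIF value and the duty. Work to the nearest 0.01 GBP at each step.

CIF value: GBP 120708.98; import duty: GBP 4828.36

CIF = EXW price + pre-shipment costs + freight + insurance
CIF = 110077.82 + 1489.15 + 351.34 + 549.59 + 7962.79 + 278.29 = 120708.98
Import duty = 120708.98 × 4% = 4828.36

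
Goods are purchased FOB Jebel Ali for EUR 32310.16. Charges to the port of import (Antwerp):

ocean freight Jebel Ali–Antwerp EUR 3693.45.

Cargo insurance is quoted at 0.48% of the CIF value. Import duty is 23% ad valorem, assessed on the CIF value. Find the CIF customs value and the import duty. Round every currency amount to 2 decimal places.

CIF value: EUR 36177.26; import duty: EUR 8320.77

Let C be the CIF value. C = FOB price + freight + 0.48% × C
C − 0.48% × C = 32310.16 + 3693.45
0.9952 × C = 36003.61
C = 36003.61 / 0.9952 = 36177.26
Insurance premium = 0.48% × 36177.26 = 173.65
Import duty = 36177.26 × 23% = 8320.77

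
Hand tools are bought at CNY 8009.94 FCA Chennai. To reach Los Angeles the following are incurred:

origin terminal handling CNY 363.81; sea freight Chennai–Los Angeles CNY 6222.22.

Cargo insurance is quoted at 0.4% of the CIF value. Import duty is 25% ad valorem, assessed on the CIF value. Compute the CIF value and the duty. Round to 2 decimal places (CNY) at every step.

CIF value: CNY 14654.59; import duty: CNY 3663.65

Let C be the CIF value. C = FCA price + pre-shipment costs + freight + 0.4% × C
C − 0.4% × C = 8009.94 + 363.81 + 6222.22
0.996 × C = 14595.97
C = 14595.97 / 0.996 = 14654.59
Insurance premium = 0.4% × 14654.59 = 58.62
Import duty = 14654.59 × 25% = 3663.65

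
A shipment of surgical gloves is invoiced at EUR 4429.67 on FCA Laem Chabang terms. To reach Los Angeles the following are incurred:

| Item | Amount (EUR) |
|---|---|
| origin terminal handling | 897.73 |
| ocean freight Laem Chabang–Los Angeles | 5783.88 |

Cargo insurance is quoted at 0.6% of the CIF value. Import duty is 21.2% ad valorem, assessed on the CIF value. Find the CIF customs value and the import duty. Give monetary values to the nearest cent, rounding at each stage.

CIF value: EUR 11178.35; import duty: EUR 2369.81

Let C be the CIF value. C = FCA price + pre-shipment costs + freight + 0.6% × C
C − 0.6% × C = 4429.67 + 897.73 + 5783.88
0.994 × C = 11111.28
C = 11111.28 / 0.994 = 11178.35
Insurance premium = 0.6% × 11178.35 = 67.07
Import duty = 11178.35 × 21.2% = 2369.81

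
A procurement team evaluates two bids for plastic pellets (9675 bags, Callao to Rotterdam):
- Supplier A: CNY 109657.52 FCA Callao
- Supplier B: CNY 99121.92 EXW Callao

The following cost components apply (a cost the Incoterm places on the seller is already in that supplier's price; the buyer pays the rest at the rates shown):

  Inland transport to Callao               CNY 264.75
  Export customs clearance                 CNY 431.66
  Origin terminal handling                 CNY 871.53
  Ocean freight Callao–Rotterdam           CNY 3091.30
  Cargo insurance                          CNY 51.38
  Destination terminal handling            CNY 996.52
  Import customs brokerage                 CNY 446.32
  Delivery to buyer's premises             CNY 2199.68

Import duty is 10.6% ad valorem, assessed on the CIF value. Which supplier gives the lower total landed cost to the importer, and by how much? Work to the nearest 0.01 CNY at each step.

Supplier B is cheaper by CNY 10882.14

Supplier A (FCA):
CIF value = FCA price + origin terminal + freight + insurance = 109657.52 + 871.53 + 3091.30 + 51.38 = 113671.73
Import duty = 113671.73 × 10.6% = 12049.20
Buyer bears (A): 871.53 + 3091.30 + 51.38 + 996.52 + 446.32 + 2199.68 = 7656.73
Landed cost (A) = invoice 109657.52 + 7656.73 + duty 12049.20 = 129363.45
Supplier B (EXW):
CIF value = EXW price + inland to port + export clearance + origin terminal + freight + insurance = 99121.92 + 264.75 + 431.66 + 871.53 + 3091.30 + 51.38 = 103832.54
Import duty = 103832.54 × 10.6% = 11006.25
Buyer bears (B): 264.75 + 431.66 + 871.53 + 3091.30 + 51.38 + 996.52 + 446.32 + 2199.68 = 8353.14
Landed cost (B) = invoice 99121.92 + 8353.14 + duty 11006.25 = 118481.31
Difference = |129363.45 − 118481.31| = 10882.14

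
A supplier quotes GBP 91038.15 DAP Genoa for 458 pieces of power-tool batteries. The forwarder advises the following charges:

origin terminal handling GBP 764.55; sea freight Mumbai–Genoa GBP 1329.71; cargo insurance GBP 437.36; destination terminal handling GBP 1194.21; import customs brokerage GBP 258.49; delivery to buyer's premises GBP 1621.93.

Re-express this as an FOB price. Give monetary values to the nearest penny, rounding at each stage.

FOB price: GBP 86454.94

Not relevant to the conversion: origin terminal — on the seller under both DAP and FOB; already in the DAP price and stays in the FOB price. brokerage — on the buyer under both terms; not part of either seller's price.
From DAP to FOB, the seller no longer bears: freight, insurance, destination terminal, delivery.
FOB price = 91038.15 − 1329.71 − 437.36 − 1194.21 − 1621.93 = 86454.94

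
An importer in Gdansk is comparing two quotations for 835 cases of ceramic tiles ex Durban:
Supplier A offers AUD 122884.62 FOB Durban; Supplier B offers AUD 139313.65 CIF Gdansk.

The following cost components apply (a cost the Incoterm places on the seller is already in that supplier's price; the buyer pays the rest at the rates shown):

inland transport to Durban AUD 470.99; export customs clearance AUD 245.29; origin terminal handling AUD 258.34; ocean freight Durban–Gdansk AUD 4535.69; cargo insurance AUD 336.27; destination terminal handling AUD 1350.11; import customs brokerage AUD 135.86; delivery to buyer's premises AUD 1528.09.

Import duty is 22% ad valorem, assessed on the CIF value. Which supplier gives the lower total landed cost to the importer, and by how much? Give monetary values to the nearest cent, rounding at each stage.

Supplier A is cheaper by AUD 14099.62

Supplier A (FOB):
CIF value = FOB price + freight + insurance = 122884.62 + 4535.69 + 336.27 = 127756.58
Import duty = 127756.58 × 22% = 28106.45
Buyer bears (A): 4535.69 + 336.27 + 1350.11 + 135.86 + 1528.09 = 7886.02
Landed cost (A) = invoice 122884.62 + 7886.02 + duty 28106.45 = 158877.09
Supplier B (CIF):
The CIF price already equals the CIF value: 139313.65
Import duty = 139313.65 × 22% = 30649.00
Buyer bears (B): 1350.11 + 135.86 + 1528.09 = 3014.06
Landed cost (B) = invoice 139313.65 + 3014.06 + duty 30649.00 = 172976.71
Difference = |158877.09 − 172976.71| = 14099.62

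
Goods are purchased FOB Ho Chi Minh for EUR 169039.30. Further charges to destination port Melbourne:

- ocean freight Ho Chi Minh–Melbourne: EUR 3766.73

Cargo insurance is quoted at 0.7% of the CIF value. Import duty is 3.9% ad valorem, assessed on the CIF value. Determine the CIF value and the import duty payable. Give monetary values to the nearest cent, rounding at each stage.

CIF value: EUR 174024.20; import duty: EUR 6786.94

Let C be the CIF value. C = FOB price + freight + 0.7% × C
C − 0.7% × C = 169039.30 + 3766.73
0.993 × C = 172806.03
C = 172806.03 / 0.993 = 174024.20
Insurance premium = 0.7% × 174024.20 = 1218.17
Import duty = 174024.20 × 3.9% = 6786.94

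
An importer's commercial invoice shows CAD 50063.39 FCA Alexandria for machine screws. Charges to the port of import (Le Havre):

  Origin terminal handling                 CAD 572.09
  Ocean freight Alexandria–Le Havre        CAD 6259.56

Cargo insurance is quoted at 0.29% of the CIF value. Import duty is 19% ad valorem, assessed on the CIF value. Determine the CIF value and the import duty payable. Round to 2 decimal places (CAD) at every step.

CIF value: CAD 57060.52; import duty: CAD 10841.50

Let C be the CIF value. C = FCA price + pre-shipment costs + freight + 0.29% × C
C − 0.29% × C = 50063.39 + 572.09 + 6259.56
0.9971 × C = 56895.04
C = 56895.04 / 0.9971 = 57060.52
Insurance premium = 0.29% × 57060.52 = 165.48
Import duty = 57060.52 × 19% = 10841.50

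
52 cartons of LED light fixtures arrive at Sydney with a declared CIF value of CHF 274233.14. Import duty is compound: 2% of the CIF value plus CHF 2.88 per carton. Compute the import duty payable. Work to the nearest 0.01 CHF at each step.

Import duty: CHF 5634.42

Ad valorem component: 274233.14 × 2% = 5484.66
Specific component: 52 × 2.88 = 149.76
Import duty = 5484.66 + 149.76 = 5634.42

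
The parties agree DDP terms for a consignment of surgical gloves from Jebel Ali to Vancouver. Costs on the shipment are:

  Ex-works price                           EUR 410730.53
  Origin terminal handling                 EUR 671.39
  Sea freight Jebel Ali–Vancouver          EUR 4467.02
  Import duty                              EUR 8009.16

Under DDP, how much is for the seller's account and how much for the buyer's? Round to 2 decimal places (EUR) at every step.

DDP: the seller bears all costs including import duty.
Seller's account: goods 410730.53 + origin terminal 671.39 + freight 4467.02 + duty 8009.16 = 423878.10
Buyer's account: 0.00

Seller: EUR 423878.10; buyer: EUR 0.00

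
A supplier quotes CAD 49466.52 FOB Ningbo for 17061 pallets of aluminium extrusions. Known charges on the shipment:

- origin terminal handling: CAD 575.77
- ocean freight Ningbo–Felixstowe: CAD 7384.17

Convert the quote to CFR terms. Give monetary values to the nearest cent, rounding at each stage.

CFR price: CAD 56850.69

Not relevant to the conversion: origin terminal — on the seller under both FOB and CFR; already in the FOB price and stays in the CFR price.
From FOB to CFR, the seller additionally bears: freight.
CFR price = 49466.52 + 7384.17 = 56850.69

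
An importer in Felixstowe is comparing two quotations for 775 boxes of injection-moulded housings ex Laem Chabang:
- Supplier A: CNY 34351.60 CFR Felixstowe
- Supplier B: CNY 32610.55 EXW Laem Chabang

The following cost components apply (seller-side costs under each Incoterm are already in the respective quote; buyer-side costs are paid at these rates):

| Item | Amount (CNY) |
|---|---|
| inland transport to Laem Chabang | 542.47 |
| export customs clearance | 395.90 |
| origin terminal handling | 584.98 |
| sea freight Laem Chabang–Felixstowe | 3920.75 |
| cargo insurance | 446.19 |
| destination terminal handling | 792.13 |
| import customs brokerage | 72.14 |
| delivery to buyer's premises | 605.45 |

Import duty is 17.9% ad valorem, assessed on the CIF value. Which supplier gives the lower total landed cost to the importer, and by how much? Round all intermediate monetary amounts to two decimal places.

Supplier A (CFR):
CIF value = CFR price + insurance = 34351.60 + 446.19 = 34797.79
Import duty = 34797.79 × 17.9% = 6228.80
Buyer bears (A): 446.19 + 792.13 + 72.14 + 605.45 = 1915.91
Landed cost (A) = invoice 34351.60 + 1915.91 + duty 6228.80 = 42496.31
Supplier B (EXW):
CIF value = EXW price + inland to port + export clearance + origin terminal + freight + insurance = 32610.55 + 542.47 + 395.90 + 584.98 + 3920.75 + 446.19 = 38500.84
Import duty = 38500.84 × 17.9% = 6891.65
Buyer bears (B): 542.47 + 395.90 + 584.98 + 3920.75 + 446.19 + 792.13 + 72.14 + 605.45 = 7360.01
Landed cost (B) = invoice 32610.55 + 7360.01 + duty 6891.65 = 46862.21
Difference = |42496.31 − 46862.21| = 4365.90

Supplier A is cheaper by CNY 4365.90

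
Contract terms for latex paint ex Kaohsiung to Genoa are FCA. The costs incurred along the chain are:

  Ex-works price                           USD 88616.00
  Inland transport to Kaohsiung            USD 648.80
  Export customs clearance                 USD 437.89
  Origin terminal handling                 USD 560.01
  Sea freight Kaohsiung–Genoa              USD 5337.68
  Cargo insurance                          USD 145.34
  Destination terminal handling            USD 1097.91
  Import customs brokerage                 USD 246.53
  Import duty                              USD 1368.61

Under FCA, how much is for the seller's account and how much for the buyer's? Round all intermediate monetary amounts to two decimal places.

Seller: USD 89702.69; buyer: USD 8756.08

FCA: the seller delivers export-cleared goods to the carrier; the buyer bears costs from that point.
Seller's account: goods 88616.00 + inland to port 648.80 + export clearance 437.89 = 89702.69
Buyer's account: origin terminal 560.01 + freight 5337.68 + insurance 145.34 + destination terminal 1097.91 + brokerage 246.53 + duty 1368.61 = 8756.08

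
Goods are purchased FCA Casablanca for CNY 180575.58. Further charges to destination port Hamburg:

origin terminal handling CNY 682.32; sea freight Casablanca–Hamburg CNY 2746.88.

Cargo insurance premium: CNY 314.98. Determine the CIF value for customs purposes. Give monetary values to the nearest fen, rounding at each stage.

CIF value: CNY 184319.76

CIF = FCA price + pre-shipment costs + freight + insurance
CIF = 180575.58 + 682.32 + 2746.88 + 314.98 = 184319.76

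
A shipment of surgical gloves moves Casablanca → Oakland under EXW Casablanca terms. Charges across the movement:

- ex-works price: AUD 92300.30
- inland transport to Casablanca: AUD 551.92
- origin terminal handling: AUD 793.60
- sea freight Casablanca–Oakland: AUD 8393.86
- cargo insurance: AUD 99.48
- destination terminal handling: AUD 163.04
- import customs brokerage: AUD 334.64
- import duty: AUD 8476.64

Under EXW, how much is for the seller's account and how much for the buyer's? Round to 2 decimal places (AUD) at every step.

EXW: the seller makes goods available at their premises; the buyer bears all onward costs.
Seller's account: goods 92300.30 = 92300.30
Buyer's account: inland to port 551.92 + origin terminal 793.60 + freight 8393.86 + insurance 99.48 + destination terminal 163.04 + brokerage 334.64 + duty 8476.64 = 18813.18

Seller: AUD 92300.30; buyer: AUD 18813.18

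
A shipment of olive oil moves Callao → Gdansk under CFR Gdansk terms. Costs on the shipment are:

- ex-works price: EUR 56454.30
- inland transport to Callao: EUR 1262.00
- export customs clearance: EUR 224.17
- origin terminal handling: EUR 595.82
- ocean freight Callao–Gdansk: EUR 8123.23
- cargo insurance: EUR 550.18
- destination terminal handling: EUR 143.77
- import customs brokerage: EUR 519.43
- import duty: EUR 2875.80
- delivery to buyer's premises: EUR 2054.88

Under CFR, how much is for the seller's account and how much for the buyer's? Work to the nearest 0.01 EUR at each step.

CFR: the seller pays costs through ocean freight to the destination port, but not insurance.
Seller's account: goods 56454.30 + inland to port 1262.00 + export clearance 224.17 + origin terminal 595.82 + freight 8123.23 = 66659.52
Buyer's account: insurance 550.18 + destination terminal 143.77 + brokerage 519.43 + duty 2875.80 + delivery 2054.88 = 6144.06

Seller: EUR 66659.52; buyer: EUR 6144.06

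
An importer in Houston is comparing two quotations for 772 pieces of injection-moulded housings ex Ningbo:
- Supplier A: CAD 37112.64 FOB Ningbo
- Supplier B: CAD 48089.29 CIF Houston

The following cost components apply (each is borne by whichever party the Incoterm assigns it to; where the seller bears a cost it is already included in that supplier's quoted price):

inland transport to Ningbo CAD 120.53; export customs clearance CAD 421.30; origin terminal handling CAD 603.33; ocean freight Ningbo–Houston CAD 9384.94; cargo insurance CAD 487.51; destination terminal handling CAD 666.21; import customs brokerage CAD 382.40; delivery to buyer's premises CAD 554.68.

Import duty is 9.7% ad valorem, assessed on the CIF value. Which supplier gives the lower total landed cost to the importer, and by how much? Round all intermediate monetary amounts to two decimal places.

Supplier A is cheaper by CAD 1211.31

Supplier A (FOB):
CIF value = FOB price + freight + insurance = 37112.64 + 9384.94 + 487.51 = 46985.09
Import duty = 46985.09 × 9.7% = 4557.55
Buyer bears (A): 9384.94 + 487.51 + 666.21 + 382.40 + 554.68 = 11475.74
Landed cost (A) = invoice 37112.64 + 11475.74 + duty 4557.55 = 53145.93
Supplier B (CIF):
The CIF price already equals the CIF value: 48089.29
Import duty = 48089.29 × 9.7% = 4664.66
Buyer bears (B): 666.21 + 382.40 + 554.68 = 1603.29
Landed cost (B) = invoice 48089.29 + 1603.29 + duty 4664.66 = 54357.24
Difference = |53145.93 − 54357.24| = 1211.31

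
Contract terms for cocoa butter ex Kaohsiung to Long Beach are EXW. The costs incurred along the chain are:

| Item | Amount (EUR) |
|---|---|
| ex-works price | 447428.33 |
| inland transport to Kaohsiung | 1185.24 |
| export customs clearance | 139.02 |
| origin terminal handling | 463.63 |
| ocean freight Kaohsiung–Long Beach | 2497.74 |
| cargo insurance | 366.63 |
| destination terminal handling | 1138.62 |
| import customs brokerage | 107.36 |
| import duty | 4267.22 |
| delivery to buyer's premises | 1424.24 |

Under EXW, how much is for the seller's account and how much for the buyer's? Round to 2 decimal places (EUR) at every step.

EXW: the seller makes goods available at their premises; the buyer bears all onward costs.
Seller's account: goods 447428.33 = 447428.33
Buyer's account: inland to port 1185.24 + export clearance 139.02 + origin terminal 463.63 + freight 2497.74 + insurance 366.63 + destination terminal 1138.62 + brokerage 107.36 + duty 4267.22 + delivery 1424.24 = 11589.70

Seller: EUR 447428.33; buyer: EUR 11589.70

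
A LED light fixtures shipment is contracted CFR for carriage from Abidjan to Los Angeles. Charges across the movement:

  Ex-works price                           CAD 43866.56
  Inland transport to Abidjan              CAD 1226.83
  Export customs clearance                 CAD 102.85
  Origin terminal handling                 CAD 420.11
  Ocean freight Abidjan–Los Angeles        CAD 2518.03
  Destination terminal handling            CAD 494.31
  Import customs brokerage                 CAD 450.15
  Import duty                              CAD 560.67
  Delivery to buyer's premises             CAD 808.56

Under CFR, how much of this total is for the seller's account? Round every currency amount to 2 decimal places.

Seller's account: CAD 48134.38

CFR: the seller pays costs through ocean freight to the destination port, but not insurance.
Seller's account: goods 43866.56 + inland to port 1226.83 + export clearance 102.85 + origin terminal 420.11 + freight 2518.03 = 48134.38
Buyer's account: destination terminal 494.31 + brokerage 450.15 + duty 560.67 + delivery 808.56 = 2313.69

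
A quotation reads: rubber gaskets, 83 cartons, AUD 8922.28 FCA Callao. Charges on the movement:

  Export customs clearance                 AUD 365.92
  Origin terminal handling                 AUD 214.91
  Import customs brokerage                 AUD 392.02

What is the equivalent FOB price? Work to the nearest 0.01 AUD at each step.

FOB price: AUD 9137.19

Not relevant to the conversion: export clearance — on the seller under both FCA and FOB; already in the FCA price and stays in the FOB price. brokerage — on the buyer under both terms; not part of either seller's price.
From FCA to FOB, the seller additionally bears: origin terminal.
FOB price = 8922.28 + 214.91 = 9137.19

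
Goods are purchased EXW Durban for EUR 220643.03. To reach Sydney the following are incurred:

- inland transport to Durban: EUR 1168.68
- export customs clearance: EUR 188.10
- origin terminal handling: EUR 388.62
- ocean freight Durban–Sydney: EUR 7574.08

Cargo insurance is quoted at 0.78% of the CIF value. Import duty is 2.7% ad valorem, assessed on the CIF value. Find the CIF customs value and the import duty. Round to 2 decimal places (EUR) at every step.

CIF value: EUR 231770.32; import duty: EUR 6257.80

Let C be the CIF value. C = EXW price + pre-shipment costs + freight + 0.78% × C
C − 0.78% × C = 220643.03 + 1168.68 + 188.10 + 388.62 + 7574.08
0.9922 × C = 229962.51
C = 229962.51 / 0.9922 = 231770.32
Insurance premium = 0.78% × 231770.32 = 1807.81
Import duty = 231770.32 × 2.7% = 6257.80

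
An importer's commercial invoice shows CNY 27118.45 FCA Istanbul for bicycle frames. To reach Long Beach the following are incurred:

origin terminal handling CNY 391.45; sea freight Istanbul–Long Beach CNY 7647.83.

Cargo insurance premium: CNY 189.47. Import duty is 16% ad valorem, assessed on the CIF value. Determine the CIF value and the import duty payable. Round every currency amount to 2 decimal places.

CIF = FCA price + pre-shipment costs + freight + insurance
CIF = 27118.45 + 391.45 + 7647.83 + 189.47 = 35347.20
Import duty = 35347.20 × 16% = 5655.55

CIF value: CNY 35347.20; import duty: CNY 5655.55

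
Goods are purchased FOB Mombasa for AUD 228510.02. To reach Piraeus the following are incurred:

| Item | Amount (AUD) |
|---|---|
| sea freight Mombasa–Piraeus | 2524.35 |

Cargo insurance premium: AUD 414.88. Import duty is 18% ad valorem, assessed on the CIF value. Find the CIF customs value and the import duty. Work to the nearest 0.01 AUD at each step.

CIF value: AUD 231449.25; import duty: AUD 41660.87

CIF = FOB price + freight + insurance
CIF = 228510.02 + 2524.35 + 414.88 = 231449.25
Import duty = 231449.25 × 18% = 41660.87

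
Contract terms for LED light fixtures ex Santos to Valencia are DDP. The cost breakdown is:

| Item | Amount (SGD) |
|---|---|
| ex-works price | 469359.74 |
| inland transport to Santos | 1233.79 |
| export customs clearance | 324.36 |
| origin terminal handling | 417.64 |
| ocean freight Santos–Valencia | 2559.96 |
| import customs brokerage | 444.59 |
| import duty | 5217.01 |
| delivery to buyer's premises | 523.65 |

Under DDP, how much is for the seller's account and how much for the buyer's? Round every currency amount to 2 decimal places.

Seller: SGD 480080.74; buyer: SGD 0.00

DDP: the seller bears all costs including import duty.
Seller's account: goods 469359.74 + inland to port 1233.79 + export clearance 324.36 + origin terminal 417.64 + freight 2559.96 + brokerage 444.59 + duty 5217.01 + delivery 523.65 = 480080.74
Buyer's account: 0.00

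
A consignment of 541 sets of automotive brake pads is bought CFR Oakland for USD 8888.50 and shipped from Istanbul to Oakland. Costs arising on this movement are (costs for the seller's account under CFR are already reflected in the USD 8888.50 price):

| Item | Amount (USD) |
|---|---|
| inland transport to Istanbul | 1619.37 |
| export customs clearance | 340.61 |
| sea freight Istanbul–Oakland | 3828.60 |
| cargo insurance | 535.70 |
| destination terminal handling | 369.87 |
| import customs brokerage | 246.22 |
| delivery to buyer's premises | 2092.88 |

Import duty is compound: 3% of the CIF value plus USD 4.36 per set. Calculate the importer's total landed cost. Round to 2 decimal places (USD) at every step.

Total landed cost: USD 14774.66

CFR: the seller pays costs through ocean freight to the destination port, but not insurance.
Already in the invoice (seller's account under CFR): inland to port, export clearance, freight — exclude.
CIF value = CFR price + insurance = 8888.50 + 535.70 = 9424.20
Ad valorem component: 9424.20 × 3% = 282.73
Specific component: 541 × 4.36 = 2358.76
Import duty = 282.73 + 2358.76 = 2641.49
Buyer bears: insurance 535.70 + destination terminal 369.87 + brokerage 246.22 + delivery 2092.88 + duty 2641.49 = 5886.16
Landed cost = invoice 8888.50 + 5886.16 = 14774.66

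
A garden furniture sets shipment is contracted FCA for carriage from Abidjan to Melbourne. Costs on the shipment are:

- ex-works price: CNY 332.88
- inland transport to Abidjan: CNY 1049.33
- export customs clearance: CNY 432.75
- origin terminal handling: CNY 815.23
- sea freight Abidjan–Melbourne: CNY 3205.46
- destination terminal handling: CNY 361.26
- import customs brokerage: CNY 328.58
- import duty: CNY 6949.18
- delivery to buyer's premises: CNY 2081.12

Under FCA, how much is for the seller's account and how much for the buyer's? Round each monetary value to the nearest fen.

FCA: the seller delivers export-cleared goods to the carrier; the buyer bears costs from that point.
Seller's account: goods 332.88 + inland to port 1049.33 + export clearance 432.75 = 1814.96
Buyer's account: origin terminal 815.23 + freight 3205.46 + destination terminal 361.26 + brokerage 328.58 + duty 6949.18 + delivery 2081.12 = 13740.83

Seller: CNY 1814.96; buyer: CNY 13740.83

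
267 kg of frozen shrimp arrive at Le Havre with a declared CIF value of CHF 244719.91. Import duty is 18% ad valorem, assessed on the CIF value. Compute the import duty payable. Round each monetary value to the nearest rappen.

Import duty: CHF 44049.58

Import duty = 244719.91 × 18% = 44049.58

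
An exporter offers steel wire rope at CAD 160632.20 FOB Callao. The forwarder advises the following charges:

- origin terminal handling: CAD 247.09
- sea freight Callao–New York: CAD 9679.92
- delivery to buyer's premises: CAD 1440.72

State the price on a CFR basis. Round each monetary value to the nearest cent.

Not relevant to the conversion: origin terminal — on the seller under both FOB and CFR; already in the FOB price and stays in the CFR price. delivery — on the buyer under both terms; not part of either seller's price.
From FOB to CFR, the seller additionally bears: freight.
CFR price = 160632.20 + 9679.92 = 170312.12

CFR price: CAD 170312.12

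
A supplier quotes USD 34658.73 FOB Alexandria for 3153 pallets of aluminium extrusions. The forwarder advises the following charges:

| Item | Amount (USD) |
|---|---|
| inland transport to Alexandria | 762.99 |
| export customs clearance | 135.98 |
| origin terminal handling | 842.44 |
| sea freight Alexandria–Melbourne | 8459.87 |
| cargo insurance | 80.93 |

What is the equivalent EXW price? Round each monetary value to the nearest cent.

Not relevant to the conversion: freight, insurance — on the buyer under both terms; not part of either seller's price.
From FOB to EXW, the seller no longer bears: inland to port, export clearance, origin terminal.
EXW price = 34658.73 − 762.99 − 135.98 − 842.44 = 32917.32

EXW price: USD 32917.32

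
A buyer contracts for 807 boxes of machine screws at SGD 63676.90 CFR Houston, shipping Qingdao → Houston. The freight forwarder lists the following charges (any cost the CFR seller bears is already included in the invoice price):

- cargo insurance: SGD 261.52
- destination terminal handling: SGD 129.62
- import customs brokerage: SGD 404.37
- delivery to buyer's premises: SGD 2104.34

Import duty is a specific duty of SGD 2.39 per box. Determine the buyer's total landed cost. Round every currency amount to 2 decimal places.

CFR: the seller pays costs through ocean freight to the destination port, but not insurance.
CIF value = CFR price + insurance = 63676.90 + 261.52 = 63938.42
Import duty = 807 × 2.39 = 1928.73
Buyer bears: insurance 261.52 + destination terminal 129.62 + brokerage 404.37 + delivery 2104.34 + duty 1928.73 = 4828.58
Landed cost = invoice 63676.90 + 4828.58 = 68505.48

Total landed cost: SGD 68505.48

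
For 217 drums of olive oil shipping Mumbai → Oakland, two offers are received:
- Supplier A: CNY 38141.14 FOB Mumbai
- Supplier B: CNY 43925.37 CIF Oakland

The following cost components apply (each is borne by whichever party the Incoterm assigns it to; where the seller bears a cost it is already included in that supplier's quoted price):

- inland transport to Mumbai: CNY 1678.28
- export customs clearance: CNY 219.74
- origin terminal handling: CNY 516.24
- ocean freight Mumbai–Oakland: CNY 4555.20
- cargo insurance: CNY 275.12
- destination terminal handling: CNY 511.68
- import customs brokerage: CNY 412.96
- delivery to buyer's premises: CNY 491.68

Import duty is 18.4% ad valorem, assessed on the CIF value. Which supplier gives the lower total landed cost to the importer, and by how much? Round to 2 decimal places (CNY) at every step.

Supplier A (FOB):
CIF value = FOB price + freight + insurance = 38141.14 + 4555.20 + 275.12 = 42971.46
Import duty = 42971.46 × 18.4% = 7906.75
Buyer bears (A): 4555.20 + 275.12 + 511.68 + 412.96 + 491.68 = 6246.64
Landed cost (A) = invoice 38141.14 + 6246.64 + duty 7906.75 = 52294.53
Supplier B (CIF):
The CIF price already equals the CIF value: 43925.37
Import duty = 43925.37 × 18.4% = 8082.27
Buyer bears (B): 511.68 + 412.96 + 491.68 = 1416.32
Landed cost (B) = invoice 43925.37 + 1416.32 + duty 8082.27 = 53423.96
Difference = |52294.53 − 53423.96| = 1129.43

Supplier A is cheaper by CNY 1129.43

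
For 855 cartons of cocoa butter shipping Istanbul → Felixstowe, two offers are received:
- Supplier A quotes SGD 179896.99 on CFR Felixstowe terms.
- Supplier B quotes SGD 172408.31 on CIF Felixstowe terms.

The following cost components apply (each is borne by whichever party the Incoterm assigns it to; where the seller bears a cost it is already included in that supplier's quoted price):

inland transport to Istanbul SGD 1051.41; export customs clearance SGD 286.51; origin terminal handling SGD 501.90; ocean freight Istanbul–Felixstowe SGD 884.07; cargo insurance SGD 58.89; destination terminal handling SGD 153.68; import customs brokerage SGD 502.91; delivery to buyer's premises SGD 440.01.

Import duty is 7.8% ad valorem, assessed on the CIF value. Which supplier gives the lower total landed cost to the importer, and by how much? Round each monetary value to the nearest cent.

Supplier B is cheaper by SGD 8136.28

Supplier A (CFR):
CIF value = CFR price + insurance = 179896.99 + 58.89 = 179955.88
Import duty = 179955.88 × 7.8% = 14036.56
Buyer bears (A): 58.89 + 153.68 + 502.91 + 440.01 = 1155.49
Landed cost (A) = invoice 179896.99 + 1155.49 + duty 14036.56 = 195089.04
Supplier B (CIF):
The CIF price already equals the CIF value: 172408.31
Import duty = 172408.31 × 7.8% = 13447.85
Buyer bears (B): 153.68 + 502.91 + 440.01 = 1096.60
Landed cost (B) = invoice 172408.31 + 1096.60 + duty 13447.85 = 186952.76
Difference = |195089.04 − 186952.76| = 8136.28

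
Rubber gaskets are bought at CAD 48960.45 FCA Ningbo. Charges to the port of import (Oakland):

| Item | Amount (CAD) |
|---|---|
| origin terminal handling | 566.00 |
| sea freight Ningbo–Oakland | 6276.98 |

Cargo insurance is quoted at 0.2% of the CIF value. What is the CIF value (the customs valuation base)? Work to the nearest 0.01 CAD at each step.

Let C be the CIF value. C = FCA price + pre-shipment costs + freight + 0.2% × C
C − 0.2% × C = 48960.45 + 566.00 + 6276.98
0.998 × C = 55803.43
C = 55803.43 / 0.998 = 55915.26
Insurance premium = 0.2% × 55915.26 = 111.83

CIF value: CAD 55915.26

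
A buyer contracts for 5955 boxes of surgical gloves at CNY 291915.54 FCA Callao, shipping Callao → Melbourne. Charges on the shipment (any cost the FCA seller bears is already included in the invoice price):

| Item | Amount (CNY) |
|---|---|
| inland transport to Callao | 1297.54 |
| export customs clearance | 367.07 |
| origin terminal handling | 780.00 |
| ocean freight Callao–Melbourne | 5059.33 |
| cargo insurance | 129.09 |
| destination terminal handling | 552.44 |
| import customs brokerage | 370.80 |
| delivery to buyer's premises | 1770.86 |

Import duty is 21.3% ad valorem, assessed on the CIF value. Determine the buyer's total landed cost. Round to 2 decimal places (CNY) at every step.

Total landed cost: CNY 364027.34

FCA: the seller delivers export-cleared goods to the carrier; the buyer bears costs from that point.
Already in the invoice (seller's account under FCA): inland to port, export clearance — exclude.
CIF value = FCA price + origin terminal + freight + insurance = 291915.54 + 780.00 + 5059.33 + 129.09 = 297883.96
Import duty = 297883.96 × 21.3% = 63449.28
Buyer bears: origin terminal 780.00 + freight 5059.33 + insurance 129.09 + destination terminal 552.44 + brokerage 370.80 + delivery 1770.86 + duty 63449.28 = 72111.80
Landed cost = invoice 291915.54 + 72111.80 = 364027.34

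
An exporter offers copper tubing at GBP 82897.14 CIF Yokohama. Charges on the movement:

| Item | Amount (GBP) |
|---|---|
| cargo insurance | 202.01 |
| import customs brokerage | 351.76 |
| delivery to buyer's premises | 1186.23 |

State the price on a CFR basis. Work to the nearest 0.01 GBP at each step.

Not relevant to the conversion: delivery, brokerage — on the buyer under both terms; not part of either seller's price.
From CIF to CFR, the seller no longer bears: insurance.
CFR price = 82897.14 − 202.01 = 82695.13

CFR price: GBP 82695.13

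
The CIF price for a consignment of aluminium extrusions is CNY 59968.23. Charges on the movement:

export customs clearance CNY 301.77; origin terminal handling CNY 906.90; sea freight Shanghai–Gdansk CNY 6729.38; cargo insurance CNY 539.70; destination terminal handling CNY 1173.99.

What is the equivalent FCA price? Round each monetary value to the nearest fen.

FCA price: CNY 51792.25

Not relevant to the conversion: export clearance — on the seller under both CIF and FCA; already in the CIF price and stays in the FCA price. destination terminal — on the buyer under both terms; not part of either seller's price.
From CIF to FCA, the seller no longer bears: origin terminal, freight, insurance.
FCA price = 59968.23 − 906.90 − 6729.38 − 539.70 = 51792.25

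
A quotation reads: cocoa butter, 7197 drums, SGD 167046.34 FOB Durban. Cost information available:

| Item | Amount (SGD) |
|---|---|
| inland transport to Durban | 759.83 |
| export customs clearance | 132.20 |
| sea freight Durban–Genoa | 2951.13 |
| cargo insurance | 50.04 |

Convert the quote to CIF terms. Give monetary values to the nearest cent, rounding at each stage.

CIF price: SGD 170047.51

Not relevant to the conversion: inland to port, export clearance — on the seller under both FOB and CIF; already in the FOB price and stays in the CIF price.
From FOB to CIF, the seller additionally bears: freight, insurance.
CIF price = 167046.34 + 2951.13 + 50.04 = 170047.51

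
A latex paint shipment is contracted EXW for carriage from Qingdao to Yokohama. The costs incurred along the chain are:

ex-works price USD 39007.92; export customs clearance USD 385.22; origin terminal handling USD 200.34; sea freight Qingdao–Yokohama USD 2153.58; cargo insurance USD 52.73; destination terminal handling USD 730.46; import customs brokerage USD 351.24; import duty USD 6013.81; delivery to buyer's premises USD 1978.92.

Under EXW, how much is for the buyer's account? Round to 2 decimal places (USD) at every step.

Buyer's account: USD 11866.30

EXW: the seller makes goods available at their premises; the buyer bears all onward costs.
Seller's account: goods 39007.92 = 39007.92
Buyer's account: export clearance 385.22 + origin terminal 200.34 + freight 2153.58 + insurance 52.73 + destination terminal 730.46 + brokerage 351.24 + duty 6013.81 + delivery 1978.92 = 11866.30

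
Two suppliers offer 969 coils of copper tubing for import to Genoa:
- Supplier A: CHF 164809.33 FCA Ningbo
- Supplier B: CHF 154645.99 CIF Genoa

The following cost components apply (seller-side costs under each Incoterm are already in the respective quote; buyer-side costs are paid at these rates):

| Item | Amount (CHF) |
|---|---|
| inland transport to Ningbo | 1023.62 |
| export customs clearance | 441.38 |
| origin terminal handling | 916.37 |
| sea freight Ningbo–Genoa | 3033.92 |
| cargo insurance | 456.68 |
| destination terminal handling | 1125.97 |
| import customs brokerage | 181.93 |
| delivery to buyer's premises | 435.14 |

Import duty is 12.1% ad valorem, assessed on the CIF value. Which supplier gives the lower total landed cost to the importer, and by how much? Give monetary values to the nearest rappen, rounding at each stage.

Supplier B is cheaper by CHF 16333.32

Supplier A (FCA):
CIF value = FCA price + origin terminal + freight + insurance = 164809.33 + 916.37 + 3033.92 + 456.68 = 169216.30
Import duty = 169216.30 × 12.1% = 20475.17
Buyer bears (A): 916.37 + 3033.92 + 456.68 + 1125.97 + 181.93 + 435.14 = 6150.01
Landed cost (A) = invoice 164809.33 + 6150.01 + duty 20475.17 = 191434.51
Supplier B (CIF):
The CIF price already equals the CIF value: 154645.99
Import duty = 154645.99 × 12.1% = 18712.16
Buyer bears (B): 1125.97 + 181.93 + 435.14 = 1743.04
Landed cost (B) = invoice 154645.99 + 1743.04 + duty 18712.16 = 175101.19
Difference = |191434.51 − 175101.19| = 16333.32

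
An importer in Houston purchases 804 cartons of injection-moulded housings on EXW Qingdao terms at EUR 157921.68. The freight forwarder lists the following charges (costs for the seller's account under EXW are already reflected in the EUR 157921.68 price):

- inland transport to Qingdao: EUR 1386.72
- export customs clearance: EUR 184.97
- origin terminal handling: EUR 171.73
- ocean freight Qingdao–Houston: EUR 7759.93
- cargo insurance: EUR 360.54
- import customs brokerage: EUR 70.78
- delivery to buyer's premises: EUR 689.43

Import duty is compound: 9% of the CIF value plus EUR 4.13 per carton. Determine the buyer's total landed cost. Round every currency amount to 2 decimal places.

EXW: the seller makes goods available at their premises; the buyer bears all onward costs.
CIF value = EXW price + inland to port + export clearance + origin terminal + freight + insurance = 157921.68 + 1386.72 + 184.97 + 171.73 + 7759.93 + 360.54 = 167785.57
Ad valorem component: 167785.57 × 9% = 15100.70
Specific component: 804 × 4.13 = 3320.52
Import duty = 15100.70 + 3320.52 = 18421.22
Buyer bears: inland to port 1386.72 + export clearance 184.97 + origin terminal 171.73 + freight 7759.93 + insurance 360.54 + brokerage 70.78 + delivery 689.43 + duty 18421.22 = 29045.32
Landed cost = invoice 157921.68 + 29045.32 = 186967.00

Total landed cost: EUR 186967.00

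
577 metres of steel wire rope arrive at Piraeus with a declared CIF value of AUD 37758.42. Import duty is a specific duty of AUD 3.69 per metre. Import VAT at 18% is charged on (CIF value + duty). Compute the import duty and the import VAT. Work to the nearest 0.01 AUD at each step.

Import duty: AUD 2129.13; import VAT: AUD 7179.76

Import duty = 577 × 3.69 = 2129.13
VAT base = CIF + duty = 37758.42 + 2129.13 = 39887.55
Import VAT = 39887.55 × 18% = 7179.76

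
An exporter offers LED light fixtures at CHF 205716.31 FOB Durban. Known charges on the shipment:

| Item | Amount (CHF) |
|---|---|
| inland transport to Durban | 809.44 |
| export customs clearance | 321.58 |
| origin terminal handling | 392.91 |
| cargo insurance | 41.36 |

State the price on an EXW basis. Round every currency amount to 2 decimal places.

Not relevant to the conversion: insurance — on the buyer under both terms; not part of either seller's price.
From FOB to EXW, the seller no longer bears: inland to port, export clearance, origin terminal.
EXW price = 205716.31 − 809.44 − 321.58 − 392.91 = 204192.38

EXW price: CHF 204192.38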